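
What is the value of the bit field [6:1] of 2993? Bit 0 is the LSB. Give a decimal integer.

24

v = 101110110001
Shift right by 1: 10111011000
Mask low 6 bits: 011000 = 24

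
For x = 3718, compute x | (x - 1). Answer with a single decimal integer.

x = 111010000110 = 3718
x - 1 = 111010000101
OR    = 111010000111 = 3719
(x | (x - 1) sets all bits below the lowest set bit.)

3719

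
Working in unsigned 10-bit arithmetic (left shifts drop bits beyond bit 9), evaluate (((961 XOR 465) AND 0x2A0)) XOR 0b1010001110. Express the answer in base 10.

142

961 = 1111000001
465 = 0111010001
→ XOR → 1000010000 = 528
0x2A0 = 1010100000
→ AND → 1000000000 = 512
0b1010001110 = 1010001110
→ XOR → 0010001110 = 142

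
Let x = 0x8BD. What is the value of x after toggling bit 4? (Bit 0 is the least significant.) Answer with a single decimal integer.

2221

x = 100010111101
bit 4 is currently 1; toggle it via x ^ (1 << 4) = x ^ 16
→ 100010101101 = 2221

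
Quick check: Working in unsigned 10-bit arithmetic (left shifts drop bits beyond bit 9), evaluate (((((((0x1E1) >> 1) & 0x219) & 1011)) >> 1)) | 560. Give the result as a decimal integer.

0x1E1 = 0111100001
→ >> 1 → 0011110000 = 240
0x219 = 1000011001
→ & → 0000010000 = 16
1011 = 1111110011
→ & → 0000010000 = 16
→ >> 1 → 0000001000 = 8
560 = 1000110000
→ | → 1000111000 = 568

568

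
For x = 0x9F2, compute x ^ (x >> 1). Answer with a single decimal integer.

x = 100111110010 = 2546
x>>1 = 010011111001
XOR  = 110100001011 = 3339
(x ^ (x >> 1) gives the standard binary-reflected Gray code of x.)

3339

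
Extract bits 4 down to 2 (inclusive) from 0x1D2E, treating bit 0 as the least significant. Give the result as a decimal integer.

3

v = 0001110100101110
Shift right by 2: 00011101001011
Mask low 3 bits: 011 = 3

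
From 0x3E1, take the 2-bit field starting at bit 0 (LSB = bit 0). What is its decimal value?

v = 1111100001
Shift right by 0: 1111100001
Mask low 2 bits: 01 = 1

1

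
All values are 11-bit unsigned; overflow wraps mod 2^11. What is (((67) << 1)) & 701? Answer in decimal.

132

67 = 00001000011
→ << 1 (mod 2^11) → 00010000110 = 134
701 = 01010111101
→ & → 00010000100 = 132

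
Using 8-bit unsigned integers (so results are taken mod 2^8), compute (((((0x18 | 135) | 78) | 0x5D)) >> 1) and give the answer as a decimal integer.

111

0x18 = 00011000
135 = 10000111
→ | → 10011111 = 159
78 = 01001110
→ | → 11011111 = 223
0x5D = 01011101
→ | → 11011111 = 223
→ >> 1 → 01101111 = 111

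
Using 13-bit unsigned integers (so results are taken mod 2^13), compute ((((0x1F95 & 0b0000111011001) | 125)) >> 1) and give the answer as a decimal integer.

0x1F95 = 1111110010101
0b0000111011001 = 0000111011001
→ & → 0000110010001 = 401
125 = 0000001111101
→ | → 0000111111101 = 509
→ >> 1 → 0000011111110 = 254

254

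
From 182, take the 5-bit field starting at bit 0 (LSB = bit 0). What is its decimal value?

22

v = 010110110
Shift right by 0: 010110110
Mask low 5 bits: 10110 = 22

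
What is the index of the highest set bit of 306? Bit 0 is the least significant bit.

8

306 = 100110010
The topmost 1 is at position 8 (since 2^8 = 256 ≤ 306 < 512).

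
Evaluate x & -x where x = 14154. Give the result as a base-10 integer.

2

x = 11011101001010 = 14154
-x (two's complement) = …00100010110110
AND   = 00000000000010 = 2
(x & -x isolates the lowest set bit of x.)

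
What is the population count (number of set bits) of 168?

3

168 = 10101000
Count the 1s: 1 + 1 + 1 = 3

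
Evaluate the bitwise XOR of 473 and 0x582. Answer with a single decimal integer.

473 = 00111011001
0x582 = 10110000010
XOR → 10001011011 = 1115

1115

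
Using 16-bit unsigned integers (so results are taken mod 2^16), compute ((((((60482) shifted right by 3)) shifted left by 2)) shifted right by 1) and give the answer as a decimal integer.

60482 = 1110110001000010
→ shifted right by 3 → 0001110110001000 = 7560
→ shifted left by 2 (mod 2^16) → 0111011000100000 = 30240
→ shifted right by 1 → 0011101100010000 = 15120

15120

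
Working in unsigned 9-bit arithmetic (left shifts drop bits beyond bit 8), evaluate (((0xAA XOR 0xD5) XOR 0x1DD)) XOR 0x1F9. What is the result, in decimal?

0xAA = 010101010
0xD5 = 011010101
→ XOR → 001111111 = 127
0x1DD = 111011101
→ XOR → 110100010 = 418
0x1F9 = 111111001
→ XOR → 001011011 = 91

91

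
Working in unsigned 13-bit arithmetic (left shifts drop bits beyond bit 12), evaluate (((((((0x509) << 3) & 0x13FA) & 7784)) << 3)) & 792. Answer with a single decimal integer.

512

0x509 = 0010100001001
→ << 3 (mod 2^13) → 0100001001000 = 2120
0x13FA = 1001111111010
→ & → 0000001001000 = 72
7784 = 1111001101000
→ & → 0000001001000 = 72
→ << 3 (mod 2^13) → 0001001000000 = 576
792 = 0001100011000
→ & → 0001000000000 = 512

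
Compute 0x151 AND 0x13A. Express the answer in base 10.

272

0x151 = 101010001
0x13A = 100111010
AND → 100010000 = 272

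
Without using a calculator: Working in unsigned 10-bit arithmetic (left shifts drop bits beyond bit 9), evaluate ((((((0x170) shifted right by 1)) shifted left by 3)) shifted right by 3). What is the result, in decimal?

56

0x170 = 0101110000
→ shifted right by 1 → 0010111000 = 184
→ shifted left by 3 (mod 2^10) → 0111000000 = 448
→ shifted right by 3 → 0000111000 = 56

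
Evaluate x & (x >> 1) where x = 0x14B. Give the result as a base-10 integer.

1

x = 101001011 = 331
x>>1 = 010100101
AND  = 000000001 = 1
(x & (x >> 1) has a 1 wherever x has two consecutive 1 bits.)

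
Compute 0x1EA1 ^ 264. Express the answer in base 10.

8105

0x1EA1 = 1111010100001
264 = 0000100001000
XOR → 1111110101001 = 8105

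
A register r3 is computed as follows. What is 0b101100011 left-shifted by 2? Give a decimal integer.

x = 00101100011
shift left by 2 → 10110001100 = 1420
(equivalently, 355 × 2^2 = 355 × 4)

1420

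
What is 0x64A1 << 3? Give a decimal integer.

0x64A1 = 000110010010100001
shift left by 3 → 110010010100001000 = 206088
(equivalently, 25761 × 2^3 = 25761 × 8)

206088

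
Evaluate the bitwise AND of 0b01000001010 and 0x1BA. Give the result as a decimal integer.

10

a = 1000001010
0x1BA = 0110111010
AND → 0000001010 = 10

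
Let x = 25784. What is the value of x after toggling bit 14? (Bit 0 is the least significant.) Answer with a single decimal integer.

9400

x = 110010010111000
bit 14 is currently 1; toggle it via x ^ (1 << 14) = x ^ 16384
→ 010010010111000 = 9400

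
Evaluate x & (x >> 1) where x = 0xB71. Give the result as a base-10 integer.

x = 101101110001 = 2929
x>>1 = 010110111000
AND  = 000100110000 = 304
(x & (x >> 1) has a 1 wherever x has two consecutive 1 bits.)

304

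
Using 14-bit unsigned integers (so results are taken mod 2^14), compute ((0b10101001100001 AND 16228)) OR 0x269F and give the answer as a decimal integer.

12031

0b10101001100001 = 10101001100001
16228 = 11111101100100
→ AND → 10101001100000 = 10848
0x269F = 10011010011111
→ OR → 10111011111111 = 12031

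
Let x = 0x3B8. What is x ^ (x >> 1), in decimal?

612

x = 1110111000 = 952
x>>1 = 0111011100
XOR  = 1001100100 = 612
(x ^ (x >> 1) gives the standard binary-reflected Gray code of x.)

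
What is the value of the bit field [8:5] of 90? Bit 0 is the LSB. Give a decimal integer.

2

v = 00001011010
Shift right by 5: 000010
Mask low 4 bits: 0010 = 2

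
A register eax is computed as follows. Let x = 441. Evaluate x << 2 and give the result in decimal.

1764

441 = 00110111001
shift left by 2 → 11011100100 = 1764
(equivalently, 441 × 2^2 = 441 × 4)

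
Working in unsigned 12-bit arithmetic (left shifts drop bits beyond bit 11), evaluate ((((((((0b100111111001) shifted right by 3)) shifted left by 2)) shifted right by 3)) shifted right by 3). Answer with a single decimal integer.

19

0b100111111001 = 100111111001
→ shifted right by 3 → 000100111111 = 319
→ shifted left by 2 (mod 2^12) → 010011111100 = 1276
→ shifted right by 3 → 000010011111 = 159
→ shifted right by 3 → 000000010011 = 19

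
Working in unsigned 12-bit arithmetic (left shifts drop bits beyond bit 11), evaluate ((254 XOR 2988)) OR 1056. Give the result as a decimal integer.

254 = 000011111110
2988 = 101110101100
→ XOR → 101101010010 = 2898
1056 = 010000100000
→ OR → 111101110010 = 3954

3954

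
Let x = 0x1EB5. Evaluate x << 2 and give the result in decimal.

0x1EB5 = 001111010110101
shift left by 2 → 111101011010100 = 31444
(equivalently, 7861 × 2^2 = 7861 × 4)

31444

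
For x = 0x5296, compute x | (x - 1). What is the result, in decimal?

21143

x = 101001010010110 = 21142
x - 1 = 101001010010101
OR    = 101001010010111 = 21143
(x | (x - 1) sets all bits below the lowest set bit.)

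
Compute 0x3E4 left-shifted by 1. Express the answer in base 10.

1992

0x3E4 = 01111100100
shift left by 1 → 11111001000 = 1992
(equivalently, 996 × 2^1 = 996 × 2)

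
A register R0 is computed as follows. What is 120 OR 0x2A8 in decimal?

120 = 0001111000
0x2A8 = 1010101000
 OR → 1011111000 = 760

760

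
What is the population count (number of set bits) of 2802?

2802 = 101011110010
Count the 1s: 1 + 1 + 1 + 1 + 1 + 1 + 1 = 7

7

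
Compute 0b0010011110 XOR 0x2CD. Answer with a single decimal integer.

a = 0010011110
0x2CD = 1011001101
XOR → 1001010011 = 595

595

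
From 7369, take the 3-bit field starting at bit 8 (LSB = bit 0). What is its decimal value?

4

v = 1110011001001
Shift right by 8: 11100
Mask low 3 bits: 100 = 4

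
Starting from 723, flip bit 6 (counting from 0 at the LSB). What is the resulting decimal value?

659

x = 1011010011
bit 6 is currently 1; toggle it via x ^ (1 << 6) = x ^ 64
→ 1010010011 = 659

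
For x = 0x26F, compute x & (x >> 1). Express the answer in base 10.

x = 1001101111 = 623
x>>1 = 0100110111
AND  = 0000100111 = 39
(x & (x >> 1) has a 1 wherever x has two consecutive 1 bits.)

39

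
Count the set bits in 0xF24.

6

0xF24 = 111100100100
Count the 1s: 1 + 1 + 1 + 1 + 1 + 1 = 6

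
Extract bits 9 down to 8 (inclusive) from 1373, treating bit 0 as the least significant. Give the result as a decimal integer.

v = 10101011101
Shift right by 8: 101
Mask low 2 bits: 01 = 1

1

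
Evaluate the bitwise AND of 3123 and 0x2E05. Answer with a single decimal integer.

3073

3123 = 00110000110011
0x2E05 = 10111000000101
AND → 00110000000001 = 3073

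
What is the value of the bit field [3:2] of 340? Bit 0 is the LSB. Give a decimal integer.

1

v = 0101010100
Shift right by 2: 01010101
Mask low 2 bits: 01 = 1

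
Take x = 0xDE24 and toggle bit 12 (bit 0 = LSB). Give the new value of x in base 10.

x = 1101111000100100
bit 12 is currently 1; toggle it via x ^ (1 << 12) = x ^ 4096
→ 1100111000100100 = 52772

52772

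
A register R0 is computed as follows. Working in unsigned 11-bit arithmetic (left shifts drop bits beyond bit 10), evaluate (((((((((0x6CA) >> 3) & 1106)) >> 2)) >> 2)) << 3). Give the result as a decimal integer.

0x6CA = 11011001010
→ >> 3 → 00011011001 = 217
1106 = 10001010010
→ & → 00001010000 = 80
→ >> 2 → 00000010100 = 20
→ >> 2 → 00000000101 = 5
→ << 3 (mod 2^11) → 00000101000 = 40

40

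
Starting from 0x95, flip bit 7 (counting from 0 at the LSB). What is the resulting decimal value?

x = 00010010101
bit 7 is currently 1; toggle it via x ^ (1 << 7) = x ^ 128
→ 00000010101 = 21

21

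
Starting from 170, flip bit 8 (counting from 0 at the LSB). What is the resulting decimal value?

426

x = 0010101010
bit 8 is currently 0; toggle it via x ^ (1 << 8) = x ^ 256
→ 0110101010 = 426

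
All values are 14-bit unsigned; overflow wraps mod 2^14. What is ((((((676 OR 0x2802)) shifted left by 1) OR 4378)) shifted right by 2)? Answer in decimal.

1367

676 = 00001010100100
0x2802 = 10100000000010
→ OR → 10101010100110 = 10918
→ shifted left by 1 (mod 2^14) → 01010101001100 = 5452
4378 = 01000100011010
→ OR → 01010101011110 = 5470
→ shifted right by 2 → 00010101010111 = 1367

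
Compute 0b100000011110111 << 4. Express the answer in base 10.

x = 0000100000011110111
shift left by 4 → 1000000111101110000 = 266096
(equivalently, 16631 × 2^4 = 16631 × 16)

266096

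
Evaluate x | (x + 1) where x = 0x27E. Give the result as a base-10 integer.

x = 1001111110 = 638
x + 1 = 1001111111
OR    = 1001111111 = 639
(x | (x + 1) sets the lowest cleared bit.)

639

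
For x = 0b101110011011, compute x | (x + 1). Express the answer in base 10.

2975

x = 101110011011 = 2971
x + 1 = 101110011100
OR    = 101110011111 = 2975
(x | (x + 1) sets the lowest cleared bit.)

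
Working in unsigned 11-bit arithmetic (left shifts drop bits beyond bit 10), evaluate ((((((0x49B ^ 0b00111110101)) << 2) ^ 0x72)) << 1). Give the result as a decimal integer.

0x49B = 10010011011
0b00111110101 = 00111110101
→ ^ → 10101101110 = 1390
→ << 2 (mod 2^11) → 10110111000 = 1464
0x72 = 00001110010
→ ^ → 10111001010 = 1482
→ << 1 (mod 2^11) → 01110010100 = 916

916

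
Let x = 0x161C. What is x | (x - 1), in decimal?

x = 1011000011100 = 5660
x - 1 = 1011000011011
OR    = 1011000011111 = 5663
(x | (x - 1) sets all bits below the lowest set bit.)

5663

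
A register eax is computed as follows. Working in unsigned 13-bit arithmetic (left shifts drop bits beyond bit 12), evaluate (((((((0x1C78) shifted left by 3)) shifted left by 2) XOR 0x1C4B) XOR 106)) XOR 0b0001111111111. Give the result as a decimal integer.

4318

0x1C78 = 1110001111000
→ shifted left by 3 (mod 2^13) → 0001111000000 = 960
→ shifted left by 2 (mod 2^13) → 0111100000000 = 3840
0x1C4B = 1110001001011
→ XOR → 1001101001011 = 4939
106 = 0000001101010
→ XOR → 1001100100001 = 4897
0b0001111111111 = 0001111111111
→ XOR → 1000011011110 = 4318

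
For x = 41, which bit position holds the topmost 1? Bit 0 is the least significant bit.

41 = 101001
The topmost 1 is at position 5 (since 2^5 = 32 ≤ 41 < 64).

5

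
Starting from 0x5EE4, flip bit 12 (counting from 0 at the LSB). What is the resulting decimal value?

x = 0101111011100100
bit 12 is currently 1; toggle it via x ^ (1 << 12) = x ^ 4096
→ 0100111011100100 = 20196

20196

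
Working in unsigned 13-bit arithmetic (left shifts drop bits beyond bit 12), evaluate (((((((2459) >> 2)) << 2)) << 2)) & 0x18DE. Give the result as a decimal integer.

64

2459 = 0100110011011
→ >> 2 → 0001001100110 = 614
→ << 2 (mod 2^13) → 0100110011000 = 2456
→ << 2 (mod 2^13) → 0011001100000 = 1632
0x18DE = 1100011011110
→ & → 0000001000000 = 64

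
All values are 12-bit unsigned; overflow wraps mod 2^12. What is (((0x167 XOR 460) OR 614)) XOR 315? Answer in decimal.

980

0x167 = 000101100111
460 = 000111001100
→ XOR → 000010101011 = 171
614 = 001001100110
→ OR → 001011101111 = 751
315 = 000100111011
→ XOR → 001111010100 = 980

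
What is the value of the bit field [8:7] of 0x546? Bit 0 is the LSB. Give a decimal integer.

v = 0010101000110
Shift right by 7: 001010
Mask low 2 bits: 10 = 2

2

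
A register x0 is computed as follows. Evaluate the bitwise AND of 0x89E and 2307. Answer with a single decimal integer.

0x89E = 100010011110
2307 = 100100000011
AND → 100000000010 = 2050

2050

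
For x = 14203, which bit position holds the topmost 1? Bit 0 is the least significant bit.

13

14203 = 11011101111011
The topmost 1 is at position 13 (since 2^13 = 8192 ≤ 14203 < 16384).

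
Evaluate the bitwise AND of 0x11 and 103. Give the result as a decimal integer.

0x11 = 0010001
103 = 1100111
AND → 0000001 = 1

1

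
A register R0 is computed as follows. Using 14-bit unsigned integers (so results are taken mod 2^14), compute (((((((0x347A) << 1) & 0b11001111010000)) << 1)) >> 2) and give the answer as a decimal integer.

0x347A = 11010001111010
→ << 1 (mod 2^14) → 10100011110100 = 10484
0b11001111010000 = 11001111010000
→ & → 10000011010000 = 8400
→ << 1 (mod 2^14) → 00000110100000 = 416
→ >> 2 → 00000001101000 = 104

104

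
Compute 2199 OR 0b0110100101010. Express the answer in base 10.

2199 = 100010010111
b = 110100101010
 OR → 110110111111 = 3519

3519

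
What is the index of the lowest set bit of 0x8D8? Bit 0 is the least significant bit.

3

0x8D8 = 100011011000
Trailing zeros: 3, so the lowest set bit is bit 3 (value 8).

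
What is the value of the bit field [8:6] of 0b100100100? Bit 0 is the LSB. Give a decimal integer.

4

v = 100100100
Shift right by 6: 100
Mask low 3 bits: 100 = 4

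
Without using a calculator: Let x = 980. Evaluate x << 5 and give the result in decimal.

980 = 000001111010100
shift left by 5 → 111101010000000 = 31360
(equivalently, 980 × 2^5 = 980 × 32)

31360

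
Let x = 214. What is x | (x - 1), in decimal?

x = 11010110 = 214
x - 1 = 11010101
OR    = 11010111 = 215
(x | (x - 1) sets all bits below the lowest set bit.)

215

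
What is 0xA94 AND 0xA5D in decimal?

0xA94 = 101010010100
0xA5D = 101001011101
AND → 101000010100 = 2580

2580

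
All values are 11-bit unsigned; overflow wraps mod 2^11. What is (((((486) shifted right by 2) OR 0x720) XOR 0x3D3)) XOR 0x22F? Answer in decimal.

486 = 00111100110
→ shifted right by 2 → 00001111001 = 121
0x720 = 11100100000
→ OR → 11101111001 = 1913
0x3D3 = 01111010011
→ XOR → 10010101010 = 1194
0x22F = 01000101111
→ XOR → 11010000101 = 1669

1669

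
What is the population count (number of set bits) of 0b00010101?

n = 10101
Count the 1s: 1 + 1 + 1 = 3

3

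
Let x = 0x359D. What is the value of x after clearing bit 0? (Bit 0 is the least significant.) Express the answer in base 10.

x = 11010110011101
bit 0 is currently 1; clear it via x & ~(1 << 0) = x & ~1
→ 11010110011100 = 13724

13724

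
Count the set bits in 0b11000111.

n = 11000111
Count the 1s: 1 + 1 + 1 + 1 + 1 = 5

5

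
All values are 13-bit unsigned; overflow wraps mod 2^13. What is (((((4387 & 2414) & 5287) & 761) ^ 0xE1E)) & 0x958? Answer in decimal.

2072

4387 = 1000100100011
2414 = 0100101101110
→ & → 0000100100010 = 290
5287 = 1010010100111
→ & → 0000000100010 = 34
761 = 0001011111001
→ & → 0000000100000 = 32
0xE1E = 0111000011110
→ ^ → 0111000111110 = 3646
0x958 = 0100101011000
→ & → 0100000011000 = 2072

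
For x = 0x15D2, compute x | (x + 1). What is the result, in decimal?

5587

x = 1010111010010 = 5586
x + 1 = 1010111010011
OR    = 1010111010011 = 5587
(x | (x + 1) sets the lowest cleared bit.)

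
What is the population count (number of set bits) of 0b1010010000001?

n = 1010010000001
Count the 1s: 1 + 1 + 1 + 1 = 4

4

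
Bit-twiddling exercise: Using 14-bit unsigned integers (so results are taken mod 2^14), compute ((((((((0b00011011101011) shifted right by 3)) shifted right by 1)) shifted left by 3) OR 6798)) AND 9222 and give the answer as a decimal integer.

0b00011011101011 = 00011011101011
→ shifted right by 3 → 00000011011101 = 221
→ shifted right by 1 → 00000001101110 = 110
→ shifted left by 3 (mod 2^14) → 00001101110000 = 880
6798 = 01101010001110
→ OR → 01101111111110 = 7166
9222 = 10010000000110
→ AND → 00000000000110 = 6

6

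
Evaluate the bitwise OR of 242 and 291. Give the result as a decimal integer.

499

242 = 011110010
291 = 100100011
 OR → 111110011 = 499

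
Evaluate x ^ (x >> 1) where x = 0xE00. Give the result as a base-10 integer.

x = 111000000000 = 3584
x>>1 = 011100000000
XOR  = 100100000000 = 2304
(x ^ (x >> 1) gives the standard binary-reflected Gray code of x.)

2304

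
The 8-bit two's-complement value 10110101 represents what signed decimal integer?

-75

pattern = 10110101 (MSB is 1 ⇒ negative)
Invert: 01001010, add 1 → 01001011 = 75, so the value is -75.
(Equivalently: 181 - 2^8 = 181 - 256 = -75.)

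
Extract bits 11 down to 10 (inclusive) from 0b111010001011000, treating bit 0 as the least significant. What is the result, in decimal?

1

v = 111010001011000
Shift right by 10: 11101
Mask low 2 bits: 01 = 1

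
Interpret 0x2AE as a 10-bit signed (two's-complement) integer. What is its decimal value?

-338

pattern = 1010101110 (MSB is 1 ⇒ negative)
Invert: 0101010001, add 1 → 0101010010 = 338, so the value is -338.
(Equivalently: 686 - 2^10 = 686 - 1024 = -338.)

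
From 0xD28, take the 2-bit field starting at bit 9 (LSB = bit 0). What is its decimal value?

2

v = 0110100101000
Shift right by 9: 0110
Mask low 2 bits: 10 = 2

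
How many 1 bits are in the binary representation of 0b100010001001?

4

n = 100010001001
Count the 1s: 1 + 1 + 1 + 1 = 4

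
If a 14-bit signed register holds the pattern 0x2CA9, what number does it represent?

pattern = 10110010101001 (MSB is 1 ⇒ negative)
Invert: 01001101010110, add 1 → 01001101010111 = 4951, so the value is -4951.
(Equivalently: 11433 - 2^14 = 11433 - 16384 = -4951.)

-4951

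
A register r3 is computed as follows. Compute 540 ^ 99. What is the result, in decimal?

540 = 1000011100
99 = 0001100011
XOR → 1001111111 = 639

639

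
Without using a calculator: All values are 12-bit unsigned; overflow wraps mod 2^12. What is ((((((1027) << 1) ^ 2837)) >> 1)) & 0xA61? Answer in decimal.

1027 = 010000000011
→ << 1 (mod 2^12) → 100000000110 = 2054
2837 = 101100010101
→ ^ → 001100010011 = 787
→ >> 1 → 000110001001 = 393
0xA61 = 101001100001
→ & → 000000000001 = 1

1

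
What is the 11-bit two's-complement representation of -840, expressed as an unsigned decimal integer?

840 in 11 bits: 01101001000
Invert: 10010110111
Add 1:  10010111000 = 1208
(Check: 2^11 - 840 = 2048 - 840 = 1208.)

1208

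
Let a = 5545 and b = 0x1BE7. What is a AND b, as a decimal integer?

5545 = 1010110101001
0x1BE7 = 1101111100111
AND → 1000110100001 = 4513

4513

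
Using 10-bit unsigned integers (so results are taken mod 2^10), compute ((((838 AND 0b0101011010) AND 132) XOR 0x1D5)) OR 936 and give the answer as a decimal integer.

1021

838 = 1101000110
0b0101011010 = 0101011010
→ AND → 0101000010 = 322
132 = 0010000100
→ AND → 0000000000 = 0
0x1D5 = 0111010101
→ XOR → 0111010101 = 469
936 = 1110101000
→ OR → 1111111101 = 1021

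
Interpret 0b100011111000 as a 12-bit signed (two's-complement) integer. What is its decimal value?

-1800

pattern = 100011111000 (MSB is 1 ⇒ negative)
Invert: 011100000111, add 1 → 011100001000 = 1800, so the value is -1800.
(Equivalently: 2296 - 2^12 = 2296 - 4096 = -1800.)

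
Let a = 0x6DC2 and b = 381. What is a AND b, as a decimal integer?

320

0x6DC2 = 110110111000010
381 = 000000101111101
AND → 000000101000000 = 320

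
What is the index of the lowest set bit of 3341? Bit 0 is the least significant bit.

3341 = 110100001101
Trailing zeros: 0, so the lowest set bit is bit 0 (value 1).

0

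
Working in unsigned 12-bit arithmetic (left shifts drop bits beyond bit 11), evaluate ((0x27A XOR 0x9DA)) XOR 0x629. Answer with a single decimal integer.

3465

0x27A = 001001111010
0x9DA = 100111011010
→ XOR → 101110100000 = 2976
0x629 = 011000101001
→ XOR → 110110001001 = 3465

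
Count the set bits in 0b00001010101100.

5

n = 1010101100
Count the 1s: 1 + 1 + 1 + 1 + 1 = 5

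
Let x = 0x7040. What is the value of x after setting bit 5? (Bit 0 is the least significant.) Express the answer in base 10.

x = 0111000001000000
bit 5 is currently 0; set it via x | (1 << 5) = x | 32
→ 0111000001100000 = 28768

28768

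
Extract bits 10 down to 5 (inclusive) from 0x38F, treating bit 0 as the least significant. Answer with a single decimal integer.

v = 01110001111
Shift right by 5: 011100
Mask low 6 bits: 011100 = 28

28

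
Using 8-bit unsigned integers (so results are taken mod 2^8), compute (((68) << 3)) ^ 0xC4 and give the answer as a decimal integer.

68 = 01000100
→ << 3 (mod 2^8) → 00100000 = 32
0xC4 = 11000100
→ ^ → 11100100 = 228

228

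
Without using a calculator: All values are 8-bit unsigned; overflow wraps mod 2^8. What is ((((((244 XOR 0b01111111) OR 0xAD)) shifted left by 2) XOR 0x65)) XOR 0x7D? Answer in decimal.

244 = 11110100
0b01111111 = 01111111
→ XOR → 10001011 = 139
0xAD = 10101101
→ OR → 10101111 = 175
→ shifted left by 2 (mod 2^8) → 10111100 = 188
0x65 = 01100101
→ XOR → 11011001 = 217
0x7D = 01111101
→ XOR → 10100100 = 164

164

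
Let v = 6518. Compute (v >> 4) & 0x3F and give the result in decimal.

23

v = 1100101110110
Shift right by 4: 110010111
Mask low 6 bits: 010111 = 23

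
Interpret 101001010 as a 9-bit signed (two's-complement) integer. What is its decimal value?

-182

pattern = 101001010 (MSB is 1 ⇒ negative)
Invert: 010110101, add 1 → 010110110 = 182, so the value is -182.
(Equivalently: 330 - 2^9 = 330 - 512 = -182.)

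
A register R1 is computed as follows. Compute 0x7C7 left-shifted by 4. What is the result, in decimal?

31856

0x7C7 = 000011111000111
shift left by 4 → 111110001110000 = 31856
(equivalently, 1991 × 2^4 = 1991 × 16)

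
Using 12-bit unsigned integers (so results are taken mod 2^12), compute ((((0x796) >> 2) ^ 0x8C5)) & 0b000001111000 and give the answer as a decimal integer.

0x796 = 011110010110
→ >> 2 → 000111100101 = 485
0x8C5 = 100011000101
→ ^ → 100100100000 = 2336
0b000001111000 = 000001111000
→ & → 000000100000 = 32

32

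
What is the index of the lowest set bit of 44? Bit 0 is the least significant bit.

2

44 = 101100
Trailing zeros: 2, so the lowest set bit is bit 2 (value 4).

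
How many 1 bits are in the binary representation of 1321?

1321 = 10100101001
Count the 1s: 1 + 1 + 1 + 1 + 1 = 5

5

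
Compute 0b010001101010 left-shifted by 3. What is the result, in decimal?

x = 00010001101010
shift left by 3 → 10001101010000 = 9040
(equivalently, 1130 × 2^3 = 1130 × 8)

9040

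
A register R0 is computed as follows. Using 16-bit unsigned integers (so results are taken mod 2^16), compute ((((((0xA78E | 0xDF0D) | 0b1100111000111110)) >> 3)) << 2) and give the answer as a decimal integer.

0xA78E = 1010011110001110
0xDF0D = 1101111100001101
→ | → 1111111110001111 = 65423
0b1100111000111110 = 1100111000111110
→ | → 1111111110111111 = 65471
→ >> 3 → 0001111111110111 = 8183
→ << 2 (mod 2^16) → 0111111111011100 = 32732

32732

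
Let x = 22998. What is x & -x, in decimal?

2

x = 101100111010110 = 22998
-x (two's complement) = …010011000101010
AND   = 000000000000010 = 2
(x & -x isolates the lowest set bit of x.)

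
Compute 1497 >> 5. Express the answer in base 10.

46

1497 = 10111011001
shift right by 5 → 00000101110 = 46
(equivalently, floor(1497 / 32))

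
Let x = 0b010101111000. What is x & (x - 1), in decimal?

1392

x = 10101111000 = 1400
x - 1 = 10101110111
AND   = 10101110000 = 1392
(x & (x - 1) clears the lowest set bit of x.)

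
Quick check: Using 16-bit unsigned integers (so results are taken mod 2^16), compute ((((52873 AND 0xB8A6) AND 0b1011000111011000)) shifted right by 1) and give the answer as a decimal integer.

52873 = 1100111010001001
0xB8A6 = 1011100010100110
→ AND → 1000100010000000 = 34944
0b1011000111011000 = 1011000111011000
→ AND → 1000000010000000 = 32896
→ shifted right by 1 → 0100000001000000 = 16448

16448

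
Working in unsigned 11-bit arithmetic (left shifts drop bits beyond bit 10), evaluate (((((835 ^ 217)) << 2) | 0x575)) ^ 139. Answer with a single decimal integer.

2038

835 = 01101000011
217 = 00011011001
→ ^ → 01110011010 = 922
→ << 2 (mod 2^11) → 11001101000 = 1640
0x575 = 10101110101
→ | → 11101111101 = 1917
139 = 00010001011
→ ^ → 11111110110 = 2038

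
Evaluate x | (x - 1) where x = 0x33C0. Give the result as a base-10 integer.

x = 11001111000000 = 13248
x - 1 = 11001110111111
OR    = 11001111111111 = 13311
(x | (x - 1) sets all bits below the lowest set bit.)

13311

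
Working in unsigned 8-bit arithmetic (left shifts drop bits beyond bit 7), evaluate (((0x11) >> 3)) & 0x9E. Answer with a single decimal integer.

0x11 = 00010001
→ >> 3 → 00000010 = 2
0x9E = 10011110
→ & → 00000010 = 2

2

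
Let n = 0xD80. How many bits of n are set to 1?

0xD80 = 110110000000
Count the 1s: 1 + 1 + 1 + 1 = 4

4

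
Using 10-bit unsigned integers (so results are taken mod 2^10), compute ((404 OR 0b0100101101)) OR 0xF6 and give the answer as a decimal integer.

511

404 = 0110010100
0b0100101101 = 0100101101
→ OR → 0110111101 = 445
0xF6 = 0011110110
→ OR → 0111111111 = 511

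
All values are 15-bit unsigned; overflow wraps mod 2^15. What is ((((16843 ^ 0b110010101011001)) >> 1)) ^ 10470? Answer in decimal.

15023

16843 = 100000111001011
0b110010101011001 = 110010101011001
→ ^ → 010010010010010 = 9362
→ >> 1 → 001001001001001 = 4681
10470 = 010100011100110
→ ^ → 011101010101111 = 15023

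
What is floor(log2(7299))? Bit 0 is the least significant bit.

7299 = 1110010000011
The topmost 1 is at position 12 (since 2^12 = 4096 ≤ 7299 < 8192).

12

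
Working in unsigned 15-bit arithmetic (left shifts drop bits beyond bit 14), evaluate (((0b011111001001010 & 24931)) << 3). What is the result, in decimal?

0b011111001001010 = 011111001001010
24931 = 110000101100011
→ & → 010000001000010 = 8258
→ << 3 (mod 2^15) → 000001000010000 = 528

528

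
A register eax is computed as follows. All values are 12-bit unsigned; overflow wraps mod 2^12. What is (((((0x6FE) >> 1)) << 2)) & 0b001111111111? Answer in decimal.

508

0x6FE = 011011111110
→ >> 1 → 001101111111 = 895
→ << 2 (mod 2^12) → 110111111100 = 3580
0b001111111111 = 001111111111
→ & → 000111111100 = 508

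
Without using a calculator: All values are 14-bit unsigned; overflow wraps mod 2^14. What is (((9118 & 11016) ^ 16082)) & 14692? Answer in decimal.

9118 = 10001110011110
11016 = 10101100001000
→ & → 10001100001000 = 8968
16082 = 11111011010010
→ ^ → 01110111011010 = 7642
14692 = 11100101100100
→ & → 01100101000000 = 6464

6464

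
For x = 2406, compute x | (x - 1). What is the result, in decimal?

x = 100101100110 = 2406
x - 1 = 100101100101
OR    = 100101100111 = 2407
(x | (x - 1) sets all bits below the lowest set bit.)

2407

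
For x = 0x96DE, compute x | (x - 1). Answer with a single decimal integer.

x = 1001011011011110 = 38622
x - 1 = 1001011011011101
OR    = 1001011011011111 = 38623
(x | (x - 1) sets all bits below the lowest set bit.)

38623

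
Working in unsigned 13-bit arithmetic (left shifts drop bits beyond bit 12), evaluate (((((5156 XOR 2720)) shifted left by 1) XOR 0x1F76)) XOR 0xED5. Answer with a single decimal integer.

3243

5156 = 1010000100100
2720 = 0101010100000
→ XOR → 1111010000100 = 7812
→ shifted left by 1 (mod 2^13) → 1110100001000 = 7432
0x1F76 = 1111101110110
→ XOR → 0001001111110 = 638
0xED5 = 0111011010101
→ XOR → 0110010101011 = 3243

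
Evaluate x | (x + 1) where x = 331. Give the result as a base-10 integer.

x = 101001011 = 331
x + 1 = 101001100
OR    = 101001111 = 335
(x | (x + 1) sets the lowest cleared bit.)

335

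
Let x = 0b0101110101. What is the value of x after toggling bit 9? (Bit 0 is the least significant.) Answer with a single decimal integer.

x = 0101110101
bit 9 is currently 0; toggle it via x ^ (1 << 9) = x ^ 512
→ 1101110101 = 885

885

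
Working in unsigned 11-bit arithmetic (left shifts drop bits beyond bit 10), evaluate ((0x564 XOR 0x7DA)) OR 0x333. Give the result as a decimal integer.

959

0x564 = 10101100100
0x7DA = 11111011010
→ XOR → 01010111110 = 702
0x333 = 01100110011
→ OR → 01110111111 = 959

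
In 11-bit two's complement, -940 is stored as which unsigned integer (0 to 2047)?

940 in 11 bits: 01110101100
Invert: 10001010011
Add 1:  10001010100 = 1108
(Check: 2^11 - 940 = 2048 - 940 = 1108.)

1108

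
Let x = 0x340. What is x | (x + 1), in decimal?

x = 1101000000 = 832
x + 1 = 1101000001
OR    = 1101000001 = 833
(x | (x + 1) sets the lowest cleared bit.)

833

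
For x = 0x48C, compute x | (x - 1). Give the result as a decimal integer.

x = 10010001100 = 1164
x - 1 = 10010001011
OR    = 10010001111 = 1167
(x | (x - 1) sets all bits below the lowest set bit.)

1167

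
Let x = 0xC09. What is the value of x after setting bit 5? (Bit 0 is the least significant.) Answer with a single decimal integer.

3113

x = 110000001001
bit 5 is currently 0; set it via x | (1 << 5) = x | 32
→ 110000101001 = 3113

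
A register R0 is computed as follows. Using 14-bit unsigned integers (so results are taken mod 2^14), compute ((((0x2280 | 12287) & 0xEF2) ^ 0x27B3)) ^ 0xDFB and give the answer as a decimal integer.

0x2280 = 10001010000000
12287 = 10111111111111
→ | → 10111111111111 = 12287
0xEF2 = 00111011110010
→ & → 00111011110010 = 3826
0x27B3 = 10011110110011
→ ^ → 10100101000001 = 10561
0xDFB = 00110111111011
→ ^ → 10010010111010 = 9402

9402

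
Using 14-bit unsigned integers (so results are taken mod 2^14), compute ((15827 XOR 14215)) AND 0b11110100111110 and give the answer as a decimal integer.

2068

15827 = 11110111010011
14215 = 11011110000111
→ XOR → 00101001010100 = 2644
0b11110100111110 = 11110100111110
→ AND → 00100000010100 = 2068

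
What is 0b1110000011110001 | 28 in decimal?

a = 1110000011110001
28 = 0000000000011100
 OR → 1110000011111101 = 57597

57597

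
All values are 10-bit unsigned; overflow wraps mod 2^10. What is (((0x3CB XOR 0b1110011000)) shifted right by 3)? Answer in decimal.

10

0x3CB = 1111001011
0b1110011000 = 1110011000
→ XOR → 0001010011 = 83
→ shifted right by 3 → 0000001010 = 10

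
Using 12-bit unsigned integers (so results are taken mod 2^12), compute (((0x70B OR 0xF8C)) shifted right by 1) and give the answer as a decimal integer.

0x70B = 011100001011
0xF8C = 111110001100
→ OR → 111110001111 = 3983
→ shifted right by 1 → 011111000111 = 1991

1991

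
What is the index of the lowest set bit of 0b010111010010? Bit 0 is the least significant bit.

0b010111010010 = 10111010010
Trailing zeros: 1, so the lowest set bit is bit 1 (value 2).

1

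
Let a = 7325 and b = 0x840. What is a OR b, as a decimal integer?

7325 = 1110010011101
0x840 = 0100001000000
 OR → 1110011011101 = 7389

7389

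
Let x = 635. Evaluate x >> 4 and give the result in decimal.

39

635 = 1001111011
shift right by 4 → 0000100111 = 39
(equivalently, floor(635 / 16))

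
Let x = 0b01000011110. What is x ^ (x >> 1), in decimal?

785

x = 1000011110 = 542
x>>1 = 0100001111
XOR  = 1100010001 = 785
(x ^ (x >> 1) gives the standard binary-reflected Gray code of x.)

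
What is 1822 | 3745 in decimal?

4031

1822 = 011100011110
3745 = 111010100001
 OR → 111110111111 = 4031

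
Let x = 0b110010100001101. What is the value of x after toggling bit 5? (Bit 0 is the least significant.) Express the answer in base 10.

x = 110010100001101
bit 5 is currently 0; toggle it via x ^ (1 << 5) = x ^ 32
→ 110010100101101 = 25901

25901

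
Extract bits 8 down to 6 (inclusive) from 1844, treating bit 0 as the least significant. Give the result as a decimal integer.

4

v = 11100110100
Shift right by 6: 11100
Mask low 3 bits: 100 = 4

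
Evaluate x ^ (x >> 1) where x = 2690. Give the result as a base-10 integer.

4035

x = 101010000010 = 2690
x>>1 = 010101000001
XOR  = 111111000011 = 4035
(x ^ (x >> 1) gives the standard binary-reflected Gray code of x.)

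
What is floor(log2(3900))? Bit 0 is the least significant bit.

3900 = 111100111100
The topmost 1 is at position 11 (since 2^11 = 2048 ≤ 3900 < 4096).

11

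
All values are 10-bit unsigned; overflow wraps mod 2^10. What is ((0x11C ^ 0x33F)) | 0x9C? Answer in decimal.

0x11C = 0100011100
0x33F = 1100111111
→ ^ → 1000100011 = 547
0x9C = 0010011100
→ | → 1010111111 = 703

703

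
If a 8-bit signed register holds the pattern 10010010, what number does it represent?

-110

pattern = 10010010 (MSB is 1 ⇒ negative)
Invert: 01101101, add 1 → 01101110 = 110, so the value is -110.
(Equivalently: 146 - 2^8 = 146 - 256 = -110.)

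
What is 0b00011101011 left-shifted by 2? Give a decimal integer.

940

x = 0011101011
shift left by 2 → 1110101100 = 940
(equivalently, 235 × 2^2 = 235 × 4)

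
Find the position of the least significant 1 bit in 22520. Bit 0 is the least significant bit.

3

22520 = 101011111111000
Trailing zeros: 3, so the lowest set bit is bit 3 (value 8).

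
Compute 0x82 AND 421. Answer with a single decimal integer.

0x82 = 010000010
421 = 110100101
AND → 010000000 = 128

128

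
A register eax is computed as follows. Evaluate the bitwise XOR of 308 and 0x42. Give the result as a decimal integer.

308 = 100110100
0x42 = 001000010
XOR → 101110110 = 374

374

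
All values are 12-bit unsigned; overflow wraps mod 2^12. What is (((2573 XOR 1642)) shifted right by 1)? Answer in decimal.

1587

2573 = 101000001101
1642 = 011001101010
→ XOR → 110001100111 = 3175
→ shifted right by 1 → 011000110011 = 1587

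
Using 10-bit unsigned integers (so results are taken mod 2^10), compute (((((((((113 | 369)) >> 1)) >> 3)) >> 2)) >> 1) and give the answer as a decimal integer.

113 = 0001110001
369 = 0101110001
→ | → 0101110001 = 369
→ >> 1 → 0010111000 = 184
→ >> 3 → 0000010111 = 23
→ >> 2 → 0000000101 = 5
→ >> 1 → 0000000010 = 2

2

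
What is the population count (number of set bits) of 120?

4

120 = 1111000
Count the 1s: 1 + 1 + 1 + 1 = 4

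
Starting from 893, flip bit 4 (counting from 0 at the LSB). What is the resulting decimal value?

877

x = 1101111101
bit 4 is currently 1; toggle it via x ^ (1 << 4) = x ^ 16
→ 1101101101 = 877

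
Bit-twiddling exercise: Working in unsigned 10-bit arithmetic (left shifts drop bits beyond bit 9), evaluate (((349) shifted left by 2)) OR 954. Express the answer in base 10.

1022

349 = 0101011101
→ shifted left by 2 (mod 2^10) → 0101110100 = 372
954 = 1110111010
→ OR → 1111111110 = 1022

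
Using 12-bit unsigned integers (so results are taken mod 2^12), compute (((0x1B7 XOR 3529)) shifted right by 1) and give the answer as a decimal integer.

0x1B7 = 000110110111
3529 = 110111001001
→ XOR → 110001111110 = 3198
→ shifted right by 1 → 011000111111 = 1599

1599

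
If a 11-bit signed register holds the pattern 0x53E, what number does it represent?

-706

pattern = 10100111110 (MSB is 1 ⇒ negative)
Invert: 01011000001, add 1 → 01011000010 = 706, so the value is -706.
(Equivalently: 1342 - 2^11 = 1342 - 2048 = -706.)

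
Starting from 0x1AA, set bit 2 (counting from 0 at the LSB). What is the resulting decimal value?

430

x = 110101010
bit 2 is currently 0; set it via x | (1 << 2) = x | 4
→ 110101110 = 430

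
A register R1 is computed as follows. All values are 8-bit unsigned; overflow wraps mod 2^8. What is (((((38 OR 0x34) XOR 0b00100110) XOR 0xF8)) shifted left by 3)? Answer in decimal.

64

38 = 00100110
0x34 = 00110100
→ OR → 00110110 = 54
0b00100110 = 00100110
→ XOR → 00010000 = 16
0xF8 = 11111000
→ XOR → 11101000 = 232
→ shifted left by 3 (mod 2^8) → 01000000 = 64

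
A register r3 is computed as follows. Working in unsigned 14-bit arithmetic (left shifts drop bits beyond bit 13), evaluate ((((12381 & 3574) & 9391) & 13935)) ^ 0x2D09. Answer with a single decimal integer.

11533

12381 = 11000001011101
3574 = 00110111110110
→ & → 00000001010100 = 84
9391 = 10010010101111
→ & → 00000000000100 = 4
13935 = 11011001101111
→ & → 00000000000100 = 4
0x2D09 = 10110100001001
→ ^ → 10110100001101 = 11533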